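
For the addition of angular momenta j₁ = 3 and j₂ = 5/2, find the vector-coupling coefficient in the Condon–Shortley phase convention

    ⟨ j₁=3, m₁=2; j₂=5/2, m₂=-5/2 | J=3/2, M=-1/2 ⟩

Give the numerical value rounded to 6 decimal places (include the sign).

+0.487950  (= +√(5/21))

√[4·4!2!1!/8! · 5!1!0!5!1!2!] = √(960/7)
  +(−1)^0/∏(0,4,1,0,1,1)! = 1/24  (running 1/24)
⟨..|..⟩ = √(960/7)·(1/24) = +0.487950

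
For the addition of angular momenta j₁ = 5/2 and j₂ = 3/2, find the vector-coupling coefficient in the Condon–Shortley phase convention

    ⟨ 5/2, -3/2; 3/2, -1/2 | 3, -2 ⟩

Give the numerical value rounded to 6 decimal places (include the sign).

-0.288675

triangle: 1!×4!×2!/8! = 48/40320
(j±m)!: 1!×4!×1!×2!×1!×5! = 5760
prefactor² = (2J+1)×Δ×N² = 48
  k=0: +1/(0!×1!×4!×1!×0!×1!) = 1/24
  k=1: −1/(1!×0!×3!×0!×1!×2!) = -1/12
Σ = -1/24  ⇒  CG² = 48×(-1/24)² = 1/12
CG = −√(1/12) = -0.288675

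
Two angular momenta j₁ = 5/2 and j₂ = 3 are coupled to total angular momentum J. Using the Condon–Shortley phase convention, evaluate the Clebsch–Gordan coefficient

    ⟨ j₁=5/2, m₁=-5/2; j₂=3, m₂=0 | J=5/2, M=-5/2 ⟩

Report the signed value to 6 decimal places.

−√(5/42) ≈ -0.345033

j₁+j₂−J=3  J+j₁−j₂=2  J−j₁+j₂=3  j₁+j₂+J+1=9
(j₁±m₁, j₂±m₂, J±M) = (0,5,3,3,0,5)
P² = 4320/7
sum k=3..3:
  [3] −1/72 = -1/72
S = -1/72
C² = P²·S² = 5/42 ; C = -0.345033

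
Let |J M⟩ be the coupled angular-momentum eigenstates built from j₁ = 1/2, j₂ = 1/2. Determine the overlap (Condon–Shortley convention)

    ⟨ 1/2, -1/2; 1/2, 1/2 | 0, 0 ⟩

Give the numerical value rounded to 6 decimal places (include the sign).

−√(1/2) ≈ -0.707107

triangle: 1!*0!*0!/2! = 1/2
(j±m)!: 0!*1!*1!*0!*0!*0! = 1
prefactor² = (2J+1)*Δ*N² = 1/2
  k=1: −1/(1!*0!*0!*0!*0!*0!) = -1
Σ = -1  ⇒  CG² = 1/2*(-1)² = 1/2
CG = −√(1/2) = -0.707107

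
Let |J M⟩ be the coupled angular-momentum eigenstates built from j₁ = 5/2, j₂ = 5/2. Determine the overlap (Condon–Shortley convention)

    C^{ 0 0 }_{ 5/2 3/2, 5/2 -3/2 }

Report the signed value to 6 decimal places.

triangle: 5!·0!·0!/6! = 120/720
(j±m)!: 4!·1!·1!·4!·0!·0! = 576
prefactor² = (2J+1)·Δ·N² = 96
  k=1: −1/(1!·4!·0!·0!·0!·0!) = -1/24
Σ = -1/24  ⇒  CG² = 96·(-1/24)² = 1/6
CG = −√(1/6) = -0.408248

−√(1/6) ≈ -0.408248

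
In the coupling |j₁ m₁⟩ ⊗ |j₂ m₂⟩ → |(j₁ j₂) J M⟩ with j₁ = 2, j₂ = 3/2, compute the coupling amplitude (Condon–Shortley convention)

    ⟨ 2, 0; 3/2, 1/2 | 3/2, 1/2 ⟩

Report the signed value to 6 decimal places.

-0.447214

triangle: 2!*2!*1!/6! = 4/720
(j±m)!: 2!*2!*2!*1!*2!*1! = 16
prefactor² = (2J+1)*Δ*N² = 16/45
  k=1: −1/(1!*1!*1!*1!*1!*0!) = -1
  k=2: +1/(2!*0!*0!*0!*2!*1!) = 1/4
Σ = -3/4  ⇒  CG² = 16/45*(-3/4)² = 1/5
CG = −√(1/5) = -0.447214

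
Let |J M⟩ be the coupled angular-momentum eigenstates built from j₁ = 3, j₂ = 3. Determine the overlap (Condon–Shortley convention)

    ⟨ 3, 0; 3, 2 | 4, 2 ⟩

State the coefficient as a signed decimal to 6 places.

+0.139573  (= +√(3/154))

j₁+j₂−J=2  J+j₁−j₂=4  J−j₁+j₂=4  j₁+j₂+J+1=11
(j₁±m₁, j₂±m₂, J±M) = (3,3,5,1,6,2)
P² = 124416/77
sum k=1..2:
  [1] −1/96 = -1/96
  [2] +1/72 = 1/72
S = 1/288
C² = P²·S² = 3/154 ; C = +0.139573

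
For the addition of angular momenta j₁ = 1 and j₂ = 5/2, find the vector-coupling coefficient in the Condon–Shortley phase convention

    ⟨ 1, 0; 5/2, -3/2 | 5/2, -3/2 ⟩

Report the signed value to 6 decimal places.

√[6·1!1!4!/7! · 1!1!1!4!1!4!] = √(576/35)
  +(−1)^0/∏(0,1,1,1,0,3)! = 1/6  (running 1/6)
  +(−1)^1/∏(1,0,0,0,1,4)! = -1/24  (running 1/8)
⟨..|..⟩ = √(576/35)·(1/8) = +0.507093

+√(9/35) = +0.507093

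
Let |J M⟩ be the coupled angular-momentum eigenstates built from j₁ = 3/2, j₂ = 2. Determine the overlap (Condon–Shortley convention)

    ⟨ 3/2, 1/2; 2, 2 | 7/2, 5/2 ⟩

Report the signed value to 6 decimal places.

+0.654654  (= +√(3/7))

√[8·0!3!4!/8! · 2!1!4!0!6!1!] = √(6912/7)
  +(−1)^0/∏(0,0,1,4,2,0)! = 1/48  (running 1/48)
⟨..|..⟩ = √(6912/7)·(1/48) = +0.654654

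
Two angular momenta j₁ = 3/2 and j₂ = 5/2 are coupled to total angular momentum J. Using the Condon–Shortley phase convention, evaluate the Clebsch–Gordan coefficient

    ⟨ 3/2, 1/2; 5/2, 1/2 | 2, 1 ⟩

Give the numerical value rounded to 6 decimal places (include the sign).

j₁+j₂−J=2  J+j₁−j₂=1  J−j₁+j₂=3  j₁+j₂+J+1=7
(j₁±m₁, j₂±m₂, J±M) = (2,1,3,2,3,1)
P² = 12/7
sum k=0..1:
  [0] +1/12 = 1/12
  [1] −1/2 = -1/2
S = -5/12
C² = P²·S² = 25/84 ; C = -0.545545

-0.545545  (= −√(25/84))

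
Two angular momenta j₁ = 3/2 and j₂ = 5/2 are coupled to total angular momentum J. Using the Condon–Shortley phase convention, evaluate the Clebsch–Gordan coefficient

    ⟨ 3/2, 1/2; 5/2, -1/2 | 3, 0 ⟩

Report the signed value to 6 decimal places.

triangle: 1!×2!×4!/8! = 48/40320
(j±m)!: 2!×1!×2!×3!×3!×3! = 864
prefactor² = (2J+1)×Δ×N² = 36/5
  k=0: +1/(0!×1!×1!×2!×1!×2!) = 1/4
  k=1: −1/(1!×0!×0!×1!×2!×3!) = -1/12
Σ = 1/6  ⇒  CG² = 36/5×1/6² = 1/5
CG = +√(1/5) = +0.447214

+√(1/5) ≈ +0.447214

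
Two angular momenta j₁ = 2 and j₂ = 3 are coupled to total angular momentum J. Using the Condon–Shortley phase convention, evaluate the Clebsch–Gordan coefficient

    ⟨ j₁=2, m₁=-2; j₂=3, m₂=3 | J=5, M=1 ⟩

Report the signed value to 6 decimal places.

√[11·0!4!6!/11! · 0!4!6!0!6!4!] = √(9953280/7)
  +(−1)^0/∏(0,0,4,6,0,0)! = 1/17280  (running 1/17280)
⟨..|..⟩ = √(9953280/7)·(1/17280) = +0.069007

+√(1/210) = +0.069007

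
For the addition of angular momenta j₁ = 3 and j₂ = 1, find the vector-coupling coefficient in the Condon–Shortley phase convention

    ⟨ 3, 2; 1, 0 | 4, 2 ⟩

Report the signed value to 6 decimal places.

j₁+j₂−J=0  J+j₁−j₂=6  J−j₁+j₂=2  j₁+j₂+J+1=9
(j₁±m₁, j₂±m₂, J±M) = (5,1,1,1,6,2)
P² = 43200/7
sum k=0..0:
  [0] +1/120 = 1/120
S = 1/120
C² = P²·S² = 3/7 ; C = +0.654654

+0.654654  (= +√(3/7))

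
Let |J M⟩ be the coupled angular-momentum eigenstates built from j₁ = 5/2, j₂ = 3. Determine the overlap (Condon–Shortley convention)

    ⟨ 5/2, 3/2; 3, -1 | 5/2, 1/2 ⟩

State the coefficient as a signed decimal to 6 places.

−√(1/35) ≈ -0.169031

triangle: 3!·2!·3!/9! = 72/362880
(j±m)!: 4!·1!·2!·4!·3!·2! = 13824
prefactor² = (2J+1)·Δ·N² = 576/35
  k=0: +1/(0!·3!·1!·2!·1!·1!) = 1/12
  k=1: −1/(1!·2!·0!·1!·2!·2!) = -1/8
Σ = -1/24  ⇒  CG² = 576/35·(-1/24)² = 1/35
CG = −√(1/35) = -0.169031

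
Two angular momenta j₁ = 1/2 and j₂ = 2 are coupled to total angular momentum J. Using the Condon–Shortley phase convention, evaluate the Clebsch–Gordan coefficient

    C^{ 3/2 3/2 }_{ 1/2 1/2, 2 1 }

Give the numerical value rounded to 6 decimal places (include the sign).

+√(1/5) = +0.447214

triangle: 1!*0!*3!/5! = 6/120
(j±m)!: 1!*0!*3!*1!*3!*0! = 36
prefactor² = (2J+1)*Δ*N² = 36/5
  k=0: +1/(0!*1!*0!*3!*0!*0!) = 1/6
Σ = 1/6  ⇒  CG² = 36/5*1/6² = 1/5
CG = +√(1/5) = +0.447214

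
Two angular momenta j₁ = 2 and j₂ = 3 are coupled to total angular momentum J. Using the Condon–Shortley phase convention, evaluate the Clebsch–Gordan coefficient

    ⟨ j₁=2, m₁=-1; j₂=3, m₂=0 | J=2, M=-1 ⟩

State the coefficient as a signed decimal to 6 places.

+0.534522  (= +√(2/7))

triangle: 3!×1!×3!/8! = 36/40320
(j±m)!: 1!×3!×3!×3!×1!×3! = 1296
prefactor² = (2J+1)×Δ×N² = 81/14
  k=2: +1/(2!×1!×1!×1!×0!×2!) = 1/4
  k=3: −1/(3!×0!×0!×0!×1!×3!) = -1/36
Σ = 2/9  ⇒  CG² = 81/14×2/9² = 2/7
CG = +√(2/7) = +0.534522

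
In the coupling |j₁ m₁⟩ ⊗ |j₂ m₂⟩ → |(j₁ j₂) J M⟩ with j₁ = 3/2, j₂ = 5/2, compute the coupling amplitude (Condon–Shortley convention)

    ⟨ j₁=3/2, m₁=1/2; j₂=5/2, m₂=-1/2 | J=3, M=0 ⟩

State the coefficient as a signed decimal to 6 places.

j₁+j₂−J=1  J+j₁−j₂=2  J−j₁+j₂=4  j₁+j₂+J+1=8
(j₁±m₁, j₂±m₂, J±M) = (2,1,2,3,3,3)
P² = 36/5
sum k=0..1:
  [0] +1/4 = 1/4
  [1] −1/12 = -1/12
S = 1/6
C² = P²·S² = 1/5 ; C = +0.447214

+0.447214  (= +√(1/5))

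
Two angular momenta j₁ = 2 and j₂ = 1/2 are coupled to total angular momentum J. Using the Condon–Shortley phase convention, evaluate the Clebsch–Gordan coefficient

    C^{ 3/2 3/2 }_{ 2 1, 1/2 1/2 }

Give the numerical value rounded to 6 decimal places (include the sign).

triangle: 1!*3!*0!/5! = 6/120
(j±m)!: 3!*1!*1!*0!*3!*0! = 36
prefactor² = (2J+1)*Δ*N² = 36/5
  k=1: −1/(1!*0!*0!*0!*3!*0!) = -1/6
Σ = -1/6  ⇒  CG² = 36/5*(-1/6)² = 1/5
CG = −√(1/5) = -0.447214

-0.447214  (= −√(1/5))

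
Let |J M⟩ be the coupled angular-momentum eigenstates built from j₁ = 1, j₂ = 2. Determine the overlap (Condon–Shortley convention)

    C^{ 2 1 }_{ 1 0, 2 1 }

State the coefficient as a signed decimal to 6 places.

-0.408248

√[5·1!1!3!/6! · 1!1!3!1!3!1!] = √(3/2)
  +(−1)^0/∏(0,1,1,3,0,0)! = 1/6  (running 1/6)
  +(−1)^1/∏(1,0,0,2,1,1)! = -1/2  (running -1/3)
⟨..|..⟩ = √(3/2)·(-1/3) = -0.408248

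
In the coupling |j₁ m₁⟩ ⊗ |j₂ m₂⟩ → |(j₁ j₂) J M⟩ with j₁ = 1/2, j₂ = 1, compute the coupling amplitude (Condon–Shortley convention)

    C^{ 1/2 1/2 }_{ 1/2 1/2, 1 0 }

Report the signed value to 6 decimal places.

+√(1/3) ≈ +0.577350

√[2·1!0!1!/3! · 1!0!1!1!1!0!] = √(1/3)
  +(−1)^0/∏(0,1,0,1,0,0)! = 1  (running 1)
⟨..|..⟩ = √(1/3)·(1) = +0.577350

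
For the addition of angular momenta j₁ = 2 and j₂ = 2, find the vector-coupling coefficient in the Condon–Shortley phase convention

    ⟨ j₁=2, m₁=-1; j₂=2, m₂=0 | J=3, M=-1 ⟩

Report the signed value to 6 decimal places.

-0.447214  (= −√(1/5))

√[7·1!3!3!/8! · 1!3!2!2!2!4!] = √(36/5)
  +(−1)^0/∏(0,1,3,2,0,1)! = 1/12  (running 1/12)
  +(−1)^1/∏(1,0,2,1,1,2)! = -1/4  (running -1/6)
⟨..|..⟩ = √(36/5)·(-1/6) = -0.447214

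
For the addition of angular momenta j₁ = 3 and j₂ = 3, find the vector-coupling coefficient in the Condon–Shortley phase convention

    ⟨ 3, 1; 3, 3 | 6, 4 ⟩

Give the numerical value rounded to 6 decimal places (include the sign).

+0.476731

j₁+j₂−J=0  J+j₁−j₂=6  J−j₁+j₂=6  j₁+j₂+J+1=13
(j₁±m₁, j₂±m₂, J±M) = (4,2,6,0,10,2)
P² = 2985984000/11
sum k=0..0:
  [0] +1/34560 = 1/34560
S = 1/34560
C² = P²·S² = 5/22 ; C = +0.476731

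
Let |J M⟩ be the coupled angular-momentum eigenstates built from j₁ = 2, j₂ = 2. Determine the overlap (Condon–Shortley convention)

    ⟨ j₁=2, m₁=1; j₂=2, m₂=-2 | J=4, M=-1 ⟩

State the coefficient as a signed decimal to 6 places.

+0.267261

j₁+j₂−J=0  J+j₁−j₂=4  J−j₁+j₂=4  j₁+j₂+J+1=9
(j₁±m₁, j₂±m₂, J±M) = (3,1,0,4,3,5)
P² = 10368/7
sum k=0..0:
  [0] +1/144 = 1/144
S = 1/144
C² = P²·S² = 1/14 ; C = +0.267261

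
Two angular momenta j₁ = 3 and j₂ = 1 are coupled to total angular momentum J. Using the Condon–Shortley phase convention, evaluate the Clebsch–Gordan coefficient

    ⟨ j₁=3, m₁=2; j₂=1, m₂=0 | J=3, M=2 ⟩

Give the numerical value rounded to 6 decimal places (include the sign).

√[7·1!5!1!/8! · 5!1!1!1!5!1!] = √(300)
  +(−1)^0/∏(0,1,1,1,4,0)! = 1/24  (running 1/24)
  +(−1)^1/∏(1,0,0,0,5,1)! = -1/120  (running 1/30)
⟨..|..⟩ = √(300)·(1/30) = +0.577350

+0.577350  (= +√(1/3))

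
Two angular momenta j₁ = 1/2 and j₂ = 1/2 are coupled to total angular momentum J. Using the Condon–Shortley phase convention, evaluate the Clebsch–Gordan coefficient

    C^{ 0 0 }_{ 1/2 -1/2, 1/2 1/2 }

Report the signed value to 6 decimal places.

j₁+j₂−J=1  J+j₁−j₂=0  J−j₁+j₂=0  j₁+j₂+J+1=2
(j₁±m₁, j₂±m₂, J±M) = (0,1,1,0,0,0)
P² = 1/2
sum k=1..1:
  [1] −1/1 = -1
S = -1
C² = P²·S² = 1/2 ; C = -0.707107

-0.707107  (= −√(1/2))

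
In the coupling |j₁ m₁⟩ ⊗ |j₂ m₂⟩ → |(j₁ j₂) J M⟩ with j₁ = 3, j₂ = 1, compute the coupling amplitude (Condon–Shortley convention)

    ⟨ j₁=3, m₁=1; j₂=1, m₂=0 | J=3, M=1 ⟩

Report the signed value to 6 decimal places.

+0.288675

j₁+j₂−J=1  J+j₁−j₂=5  J−j₁+j₂=1  j₁+j₂+J+1=8
(j₁±m₁, j₂±m₂, J±M) = (4,2,1,1,4,2)
P² = 48
sum k=0..1:
  [0] +1/12 = 1/12
  [1] −1/24 = -1/24
S = 1/24
C² = P²·S² = 1/12 ; C = +0.288675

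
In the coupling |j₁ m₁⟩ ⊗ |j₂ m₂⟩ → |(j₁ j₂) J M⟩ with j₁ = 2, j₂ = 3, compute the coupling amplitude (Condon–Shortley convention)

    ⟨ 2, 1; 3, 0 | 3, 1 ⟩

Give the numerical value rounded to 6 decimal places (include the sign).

−√(1/30) ≈ -0.182574

√[7·2!2!4!/9! · 3!1!3!3!4!2!] = √(96/5)
  +(−1)^0/∏(0,2,1,3,1,1)! = 1/12  (running 1/12)
  +(−1)^1/∏(1,1,0,2,2,2)! = -1/8  (running -1/24)
⟨..|..⟩ = √(96/5)·(-1/24) = -0.182574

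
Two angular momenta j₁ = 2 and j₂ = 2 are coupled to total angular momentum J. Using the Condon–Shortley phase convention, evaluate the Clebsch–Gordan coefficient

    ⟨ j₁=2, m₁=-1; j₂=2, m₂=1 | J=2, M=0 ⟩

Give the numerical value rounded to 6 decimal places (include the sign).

+0.267261

√[5·2!2!2!/7! · 1!3!3!1!2!2!] = √(8/7)
  +(−1)^1/∏(1,1,2,2,0,0)! = -1/4  (running -1/4)
  +(−1)^2/∏(2,0,1,1,1,1)! = 1/2  (running 1/4)
⟨..|..⟩ = √(8/7)·(1/4) = +0.267261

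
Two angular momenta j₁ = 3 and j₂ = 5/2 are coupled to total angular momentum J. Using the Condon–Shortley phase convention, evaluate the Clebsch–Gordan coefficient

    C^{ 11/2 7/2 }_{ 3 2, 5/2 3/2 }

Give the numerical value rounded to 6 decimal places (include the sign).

√[12·0!6!5!/12! · 5!1!4!1!9!2!] = √(49766400/11)
  +(−1)^0/∏(0,0,1,4,5,1)! = 1/2880  (running 1/2880)
⟨..|..⟩ = √(49766400/11)·(1/2880) = +0.738549

+0.738549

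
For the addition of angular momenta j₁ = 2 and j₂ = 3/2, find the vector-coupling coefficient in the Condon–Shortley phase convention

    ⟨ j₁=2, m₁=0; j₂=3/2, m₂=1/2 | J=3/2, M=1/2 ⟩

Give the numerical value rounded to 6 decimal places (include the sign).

-0.447214

√[4·2!2!1!/6! · 2!2!2!1!2!1!] = √(16/45)
  +(−1)^1/∏(1,1,1,1,1,0)! = -1  (running -1)
  +(−1)^2/∏(2,0,0,0,2,1)! = 1/4  (running -3/4)
⟨..|..⟩ = √(16/45)·(-3/4) = -0.447214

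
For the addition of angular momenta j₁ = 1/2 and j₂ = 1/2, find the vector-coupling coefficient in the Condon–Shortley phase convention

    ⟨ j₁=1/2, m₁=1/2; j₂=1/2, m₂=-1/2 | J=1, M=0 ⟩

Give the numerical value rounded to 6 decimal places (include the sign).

+0.707107  (= +√(1/2))

triangle: 0!·1!·1!/3! = 1/6
(j±m)!: 1!·0!·0!·1!·1!·1! = 1
prefactor² = (2J+1)·Δ·N² = 1/2
  k=0: +1/(0!·0!·0!·0!·1!·1!) = 1
Σ = 1  ⇒  CG² = 1/2·1² = 1/2
CG = +√(1/2) = +0.707107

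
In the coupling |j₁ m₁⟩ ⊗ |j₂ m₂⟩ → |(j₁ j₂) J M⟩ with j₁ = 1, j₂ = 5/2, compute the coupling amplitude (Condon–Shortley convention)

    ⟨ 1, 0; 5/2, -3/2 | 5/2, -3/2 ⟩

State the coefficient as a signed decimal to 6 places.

√[6·1!1!4!/7! · 1!1!1!4!1!4!] = √(576/35)
  +(−1)^0/∏(0,1,1,1,0,3)! = 1/6  (running 1/6)
  +(−1)^1/∏(1,0,0,0,1,4)! = -1/24  (running 1/8)
⟨..|..⟩ = √(576/35)·(1/8) = +0.507093

+√(9/35) = +0.507093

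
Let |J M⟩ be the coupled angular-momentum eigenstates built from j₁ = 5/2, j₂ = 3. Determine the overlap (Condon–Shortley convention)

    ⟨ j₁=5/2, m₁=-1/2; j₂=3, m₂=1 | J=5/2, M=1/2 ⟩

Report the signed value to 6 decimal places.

+√(8/35) = +0.478091

√[6·3!2!3!/9! · 2!3!4!2!3!2!] = √(288/35)
  +(−1)^1/∏(1,2,2,3,0,0)! = -1/24  (running -1/24)
  +(−1)^2/∏(2,1,1,2,1,1)! = 1/4  (running 5/24)
  +(−1)^3/∏(3,0,0,1,2,2)! = -1/24  (running 1/6)
⟨..|..⟩ = √(288/35)·(1/6) = +0.478091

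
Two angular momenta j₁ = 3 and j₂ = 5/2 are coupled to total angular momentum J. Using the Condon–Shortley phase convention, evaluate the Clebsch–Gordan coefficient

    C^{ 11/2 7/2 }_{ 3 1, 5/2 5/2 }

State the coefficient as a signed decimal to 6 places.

+√(3/11) = +0.522233

j₁+j₂−J=0  J+j₁−j₂=6  J−j₁+j₂=5  j₁+j₂+J+1=12
(j₁±m₁, j₂±m₂, J±M) = (4,2,5,0,9,2)
P² = 99532800/11
sum k=0..0:
  [0] +1/5760 = 1/5760
S = 1/5760
C² = P²·S² = 3/11 ; C = +0.522233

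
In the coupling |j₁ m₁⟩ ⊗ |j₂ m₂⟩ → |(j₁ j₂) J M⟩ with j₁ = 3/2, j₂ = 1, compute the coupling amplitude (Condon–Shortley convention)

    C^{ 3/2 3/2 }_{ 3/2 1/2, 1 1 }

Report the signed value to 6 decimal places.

triangle: 1!×2!×1!/5! = 2/120
(j±m)!: 2!×1!×2!×0!×3!×0! = 24
prefactor² = (2J+1)×Δ×N² = 8/5
  k=1: −1/(1!×0!×0!×1!×2!×0!) = -1/2
Σ = -1/2  ⇒  CG² = 8/5×(-1/2)² = 2/5
CG = −√(2/5) = -0.632456

−√(2/5) ≈ -0.632456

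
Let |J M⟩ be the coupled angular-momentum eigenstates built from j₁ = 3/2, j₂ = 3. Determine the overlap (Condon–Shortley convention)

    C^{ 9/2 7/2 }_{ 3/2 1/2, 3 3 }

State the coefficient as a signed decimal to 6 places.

triangle: 0!×3!×6!/10! = 4320/3628800
(j±m)!: 2!×1!×6!×0!×8!×1! = 58060800
prefactor² = (2J+1)×Δ×N² = 691200
  k=0: +1/(0!×0!×1!×6!×2!×0!) = 1/1440
Σ = 1/1440  ⇒  CG² = 691200×1/1440² = 1/3
CG = +√(1/3) = +0.577350

+0.577350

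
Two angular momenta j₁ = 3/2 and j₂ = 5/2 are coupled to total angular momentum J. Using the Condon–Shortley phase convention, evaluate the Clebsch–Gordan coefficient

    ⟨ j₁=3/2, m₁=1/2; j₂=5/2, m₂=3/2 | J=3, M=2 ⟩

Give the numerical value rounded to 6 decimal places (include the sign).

j₁+j₂−J=1  J+j₁−j₂=2  J−j₁+j₂=4  j₁+j₂+J+1=8
(j₁±m₁, j₂±m₂, J±M) = (2,1,4,1,5,1)
P² = 48
sum k=0..1:
  [0] +1/24 = 1/24
  [1] −1/12 = -1/12
S = -1/24
C² = P²·S² = 1/12 ; C = -0.288675

−√(1/12) = -0.288675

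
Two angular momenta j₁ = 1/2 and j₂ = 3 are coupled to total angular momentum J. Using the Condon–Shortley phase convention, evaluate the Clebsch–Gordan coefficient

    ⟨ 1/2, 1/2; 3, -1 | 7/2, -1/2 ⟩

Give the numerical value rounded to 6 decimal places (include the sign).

√[8·0!1!6!/8! · 1!0!2!4!3!4!] = √(6912/7)
  +(−1)^0/∏(0,0,0,2,1,4)! = 1/48  (running 1/48)
⟨..|..⟩ = √(6912/7)·(1/48) = +0.654654

+0.654654  (= +√(3/7))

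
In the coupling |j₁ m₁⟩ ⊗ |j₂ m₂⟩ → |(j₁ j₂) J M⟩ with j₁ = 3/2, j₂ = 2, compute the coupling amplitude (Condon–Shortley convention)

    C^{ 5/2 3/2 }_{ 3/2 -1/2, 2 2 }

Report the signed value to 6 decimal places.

j₁+j₂−J=1  J+j₁−j₂=2  J−j₁+j₂=3  j₁+j₂+J+1=7
(j₁±m₁, j₂±m₂, J±M) = (1,2,4,0,4,1)
P² = 576/35
sum k=1..1:
  [1] −1/6 = -1/6
S = -1/6
C² = P²·S² = 16/35 ; C = -0.676123

-0.676123  (= −√(16/35))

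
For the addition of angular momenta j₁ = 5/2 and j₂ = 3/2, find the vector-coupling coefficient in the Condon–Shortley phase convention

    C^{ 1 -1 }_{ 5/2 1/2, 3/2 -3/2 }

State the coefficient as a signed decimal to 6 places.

√[3·3!2!0!/6! · 3!2!0!3!0!2!] = √(36/5)
  +(−1)^0/∏(0,3,2,0,0,0)! = 1/12  (running 1/12)
⟨..|..⟩ = √(36/5)·(1/12) = +0.223607

+0.223607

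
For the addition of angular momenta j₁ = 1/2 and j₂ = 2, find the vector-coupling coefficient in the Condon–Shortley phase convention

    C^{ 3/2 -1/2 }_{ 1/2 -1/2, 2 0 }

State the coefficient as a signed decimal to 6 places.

−√(2/5) = -0.632456

√[4·1!0!3!/5! · 0!1!2!2!1!2!] = √(8/5)
  +(−1)^1/∏(1,0,0,1,0,2)! = -1/2  (running -1/2)
⟨..|..⟩ = √(8/5)·(-1/2) = -0.632456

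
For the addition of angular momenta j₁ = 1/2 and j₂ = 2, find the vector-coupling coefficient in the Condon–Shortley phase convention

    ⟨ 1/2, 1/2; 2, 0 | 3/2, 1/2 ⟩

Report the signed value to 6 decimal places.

+0.632456  (= +√(2/5))

√[4·1!0!3!/5! · 1!0!2!2!2!1!] = √(8/5)
  +(−1)^0/∏(0,1,0,2,0,1)! = 1/2  (running 1/2)
⟨..|..⟩ = √(8/5)·(1/2) = +0.632456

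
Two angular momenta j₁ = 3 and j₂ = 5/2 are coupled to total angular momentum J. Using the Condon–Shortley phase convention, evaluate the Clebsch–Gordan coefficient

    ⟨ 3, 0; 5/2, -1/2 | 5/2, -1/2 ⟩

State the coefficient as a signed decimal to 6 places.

√[6·3!3!2!/9! · 3!3!2!3!2!3!] = √(216/35)
  +(−1)^0/∏(0,3,3,2,0,0)! = 1/72  (running 1/72)
  +(−1)^1/∏(1,2,2,1,1,1)! = -1/4  (running -17/72)
  +(−1)^2/∏(2,1,1,0,2,2)! = 1/8  (running -1/9)
⟨..|..⟩ = √(216/35)·(-1/9) = -0.276026

-0.276026  (= −√(8/105))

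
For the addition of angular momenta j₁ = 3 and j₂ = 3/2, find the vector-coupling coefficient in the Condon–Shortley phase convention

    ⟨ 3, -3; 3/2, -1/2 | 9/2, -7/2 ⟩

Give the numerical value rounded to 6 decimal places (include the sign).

+0.577350

triangle: 0!*6!*3!/10! = 4320/3628800
(j±m)!: 0!*6!*1!*2!*1!*8! = 58060800
prefactor² = (2J+1)*Δ*N² = 691200
  k=0: +1/(0!*0!*6!*1!*0!*2!) = 1/1440
Σ = 1/1440  ⇒  CG² = 691200*1/1440² = 1/3
CG = +√(1/3) = +0.577350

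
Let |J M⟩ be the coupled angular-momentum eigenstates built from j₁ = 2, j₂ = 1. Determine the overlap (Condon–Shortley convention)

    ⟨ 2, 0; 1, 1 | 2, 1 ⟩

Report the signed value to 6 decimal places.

−√(1/2) = -0.707107

triangle: 1!×3!×1!/6! = 6/720
(j±m)!: 2!×2!×2!×0!×3!×1! = 48
prefactor² = (2J+1)×Δ×N² = 2
  k=1: −1/(1!×0!×1!×1!×2!×0!) = -1/2
Σ = -1/2  ⇒  CG² = 2×(-1/2)² = 1/2
CG = −√(1/2) = -0.707107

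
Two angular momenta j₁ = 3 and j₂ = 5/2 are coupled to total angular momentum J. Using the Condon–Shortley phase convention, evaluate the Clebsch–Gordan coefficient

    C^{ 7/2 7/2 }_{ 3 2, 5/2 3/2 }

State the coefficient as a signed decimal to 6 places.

-0.666667  (= −√(4/9))

j₁+j₂−J=2  J+j₁−j₂=4  J−j₁+j₂=3  j₁+j₂+J+1=10
(j₁±m₁, j₂±m₂, J±M) = (5,1,4,1,7,0)
P² = 9216
sum k=1..1:
  [1] −1/144 = -1/144
S = -1/144
C² = P²·S² = 4/9 ; C = -0.666667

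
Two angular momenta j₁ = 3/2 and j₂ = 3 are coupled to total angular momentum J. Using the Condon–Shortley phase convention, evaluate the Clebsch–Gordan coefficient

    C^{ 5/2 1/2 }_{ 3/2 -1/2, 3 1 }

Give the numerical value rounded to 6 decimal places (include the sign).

j₁+j₂−J=2  J+j₁−j₂=1  J−j₁+j₂=4  j₁+j₂+J+1=8
(j₁±m₁, j₂±m₂, J±M) = (1,2,4,2,3,2)
P² = 288/35
sum k=1..2:
  [1] −1/6 = -1/6
  [2] +1/8 = 1/8
S = -1/24
C² = P²·S² = 1/70 ; C = -0.119523

-0.119523  (= −√(1/70))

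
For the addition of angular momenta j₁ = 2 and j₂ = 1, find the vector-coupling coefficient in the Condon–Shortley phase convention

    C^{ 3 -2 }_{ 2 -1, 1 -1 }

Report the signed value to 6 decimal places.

+0.816497

√[7·0!4!2!/7! · 1!3!0!2!1!5!] = √(96)
  +(−1)^0/∏(0,0,3,0,1,2)! = 1/12  (running 1/12)
⟨..|..⟩ = √(96)·(1/12) = +0.816497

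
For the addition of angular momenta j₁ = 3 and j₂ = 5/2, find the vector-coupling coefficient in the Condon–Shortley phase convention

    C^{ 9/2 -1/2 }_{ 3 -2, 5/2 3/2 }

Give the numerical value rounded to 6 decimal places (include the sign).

triangle: 1!*5!*4!/11! = 2880/39916800
(j±m)!: 1!*5!*4!*1!*4!*5! = 8294400
prefactor² = (2J+1)*Δ*N² = 460800/77
  k=0: +1/(0!*1!*5!*4!*0!*0!) = 1/2880
  k=1: −1/(1!*0!*4!*3!*1!*1!) = -1/144
Σ = -19/2880  ⇒  CG² = 460800/77*(-19/2880)² = 361/1386
CG = −√(361/1386) = -0.510355

-0.510355  (= −√(361/1386))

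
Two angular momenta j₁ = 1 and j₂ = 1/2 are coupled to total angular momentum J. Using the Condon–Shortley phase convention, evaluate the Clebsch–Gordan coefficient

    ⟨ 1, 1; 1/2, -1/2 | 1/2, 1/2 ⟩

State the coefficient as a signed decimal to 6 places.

+√(2/3) ≈ +0.816497

√[2·1!1!0!/3! · 2!0!0!1!1!0!] = √(2/3)
  +(−1)^0/∏(0,1,0,0,1,0)! = 1  (running 1)
⟨..|..⟩ = √(2/3)·(1) = +0.816497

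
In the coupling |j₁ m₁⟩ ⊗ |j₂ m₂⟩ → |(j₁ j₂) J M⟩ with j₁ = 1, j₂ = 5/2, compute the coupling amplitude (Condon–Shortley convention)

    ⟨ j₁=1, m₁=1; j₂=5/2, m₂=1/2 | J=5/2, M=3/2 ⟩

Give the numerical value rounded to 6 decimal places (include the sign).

+0.676123  (= +√(16/35))

√[6·1!1!4!/7! · 2!0!3!2!4!1!] = √(576/35)
  +(−1)^0/∏(0,1,0,3,1,1)! = 1/6  (running 1/6)
⟨..|..⟩ = √(576/35)·(1/6) = +0.676123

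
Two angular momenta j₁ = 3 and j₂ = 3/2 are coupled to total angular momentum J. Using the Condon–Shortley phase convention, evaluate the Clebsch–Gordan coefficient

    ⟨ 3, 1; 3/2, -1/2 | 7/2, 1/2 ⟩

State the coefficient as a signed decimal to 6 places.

triangle: 1!×5!×2!/9! = 240/362880
(j±m)!: 4!×2!×1!×2!×4!×3! = 13824
prefactor² = (2J+1)×Δ×N² = 512/7
  k=0: +1/(0!×1!×2!×1!×3!×1!) = 1/12
  k=1: −1/(1!×0!×1!×0!×4!×2!) = -1/48
Σ = 1/16  ⇒  CG² = 512/7×1/16² = 2/7
CG = +√(2/7) = +0.534522

+√(2/7) = +0.534522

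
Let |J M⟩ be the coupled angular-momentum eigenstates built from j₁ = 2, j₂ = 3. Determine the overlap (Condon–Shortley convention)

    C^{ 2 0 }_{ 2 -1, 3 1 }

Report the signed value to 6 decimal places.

+0.377964  (= +√(1/7))

√[5·3!1!3!/8! · 1!3!4!2!2!2!] = √(36/7)
  +(−1)^2/∏(2,1,1,2,0,1)! = 1/4  (running 1/4)
  +(−1)^3/∏(3,0,0,1,1,2)! = -1/12  (running 1/6)
⟨..|..⟩ = √(36/7)·(1/6) = +0.377964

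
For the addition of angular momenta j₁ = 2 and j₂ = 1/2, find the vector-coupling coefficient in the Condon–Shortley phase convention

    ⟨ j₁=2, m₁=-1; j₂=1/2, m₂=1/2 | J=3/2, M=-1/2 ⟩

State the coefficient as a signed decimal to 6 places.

−√(3/5) = -0.774597

triangle: 1!·3!·0!/5! = 6/120
(j±m)!: 1!·3!·1!·0!·1!·2! = 12
prefactor² = (2J+1)·Δ·N² = 12/5
  k=1: −1/(1!·0!·2!·0!·1!·0!) = -1/2
Σ = -1/2  ⇒  CG² = 12/5·(-1/2)² = 3/5
CG = −√(3/5) = -0.774597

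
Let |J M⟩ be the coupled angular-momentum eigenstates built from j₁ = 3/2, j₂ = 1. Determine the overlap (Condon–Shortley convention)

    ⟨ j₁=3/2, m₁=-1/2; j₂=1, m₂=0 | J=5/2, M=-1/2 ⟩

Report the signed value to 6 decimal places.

j₁+j₂−J=0  J+j₁−j₂=3  J−j₁+j₂=2  j₁+j₂+J+1=6
(j₁±m₁, j₂±m₂, J±M) = (1,2,1,1,2,3)
P² = 12/5
sum k=0..0:
  [0] +1/2 = 1/2
S = 1/2
C² = P²·S² = 3/5 ; C = +0.774597

+√(3/5) ≈ +0.774597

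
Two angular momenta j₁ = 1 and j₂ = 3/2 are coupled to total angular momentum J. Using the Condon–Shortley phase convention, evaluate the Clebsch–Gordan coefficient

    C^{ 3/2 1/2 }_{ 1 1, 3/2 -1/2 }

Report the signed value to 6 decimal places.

j₁+j₂−J=1  J+j₁−j₂=1  J−j₁+j₂=2  j₁+j₂+J+1=5
(j₁±m₁, j₂±m₂, J±M) = (2,0,1,2,2,1)
P² = 8/15
sum k=0..0:
  [0] +1/1 = 1
S = 1
C² = P²·S² = 8/15 ; C = +0.730297

+0.730297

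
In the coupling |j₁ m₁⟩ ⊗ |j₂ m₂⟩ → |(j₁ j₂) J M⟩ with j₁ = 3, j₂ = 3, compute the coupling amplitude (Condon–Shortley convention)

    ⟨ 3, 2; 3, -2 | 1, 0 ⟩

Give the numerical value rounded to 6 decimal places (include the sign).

-0.377964  (= −√(1/7))

√[3·5!1!1!/8! · 5!1!1!5!1!1!] = √(900/7)
  +(−1)^0/∏(0,5,1,1,0,0)! = 1/120  (running 1/120)
  +(−1)^1/∏(1,4,0,0,1,1)! = -1/24  (running -1/30)
⟨..|..⟩ = √(900/7)·(-1/30) = -0.377964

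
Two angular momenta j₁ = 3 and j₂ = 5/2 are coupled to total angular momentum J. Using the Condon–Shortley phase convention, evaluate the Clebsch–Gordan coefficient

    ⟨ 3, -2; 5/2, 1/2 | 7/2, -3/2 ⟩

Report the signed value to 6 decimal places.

triangle: 2!×4!×3!/10! = 288/3628800
(j±m)!: 1!×5!×3!×2!×2!×5! = 345600
prefactor² = (2J+1)×Δ×N² = 1536/7
  k=1: −1/(1!×1!×4!×2!×0!×1!) = -1/48
  k=2: +1/(2!×0!×3!×1!×1!×2!) = 1/24
Σ = 1/48  ⇒  CG² = 1536/7×1/48² = 2/21
CG = +√(2/21) = +0.308607

+0.308607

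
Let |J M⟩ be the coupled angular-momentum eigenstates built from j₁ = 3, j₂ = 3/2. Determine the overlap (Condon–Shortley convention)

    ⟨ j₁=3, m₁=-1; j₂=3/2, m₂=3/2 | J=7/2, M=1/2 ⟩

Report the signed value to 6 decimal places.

triangle: 1!*5!*2!/9! = 240/362880
(j±m)!: 2!*4!*3!*0!*4!*3! = 41472
prefactor² = (2J+1)*Δ*N² = 1536/7
  k=1: −1/(1!*0!*3!*2!*2!*0!) = -1/24
Σ = -1/24  ⇒  CG² = 1536/7*(-1/24)² = 8/21
CG = −√(8/21) = -0.617213

-0.617213  (= −√(8/21))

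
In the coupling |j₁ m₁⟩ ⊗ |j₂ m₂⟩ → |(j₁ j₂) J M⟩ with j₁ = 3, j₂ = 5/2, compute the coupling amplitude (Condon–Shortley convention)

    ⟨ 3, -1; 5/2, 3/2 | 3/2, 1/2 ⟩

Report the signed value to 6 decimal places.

-0.483046  (= −√(7/30))

√[4·4!2!1!/8! · 2!4!4!1!2!1!] = √(384/35)
  +(−1)^3/∏(3,1,1,1,1,0)! = -1/6  (running -1/6)
  +(−1)^4/∏(4,0,0,0,2,1)! = 1/48  (running -7/48)
⟨..|..⟩ = √(384/35)·(-7/48) = -0.483046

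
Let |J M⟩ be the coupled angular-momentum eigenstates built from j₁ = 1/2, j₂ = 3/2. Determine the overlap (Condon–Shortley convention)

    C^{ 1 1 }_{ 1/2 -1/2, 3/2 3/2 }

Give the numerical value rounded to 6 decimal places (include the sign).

triangle: 1!×0!×2!/4! = 2/24
(j±m)!: 0!×1!×3!×0!×2!×0! = 12
prefactor² = (2J+1)×Δ×N² = 3
  k=1: −1/(1!×0!×0!×2!×0!×0!) = -1/2
Σ = -1/2  ⇒  CG² = 3×(-1/2)² = 3/4
CG = −√(3/4) = -0.866025

−√(3/4) ≈ -0.866025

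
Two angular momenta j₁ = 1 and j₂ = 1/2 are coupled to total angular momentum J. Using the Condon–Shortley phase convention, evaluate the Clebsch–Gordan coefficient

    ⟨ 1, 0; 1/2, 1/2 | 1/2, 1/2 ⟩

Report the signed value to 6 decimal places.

−√(1/3) = -0.577350

√[2·1!1!0!/3! · 1!1!1!0!1!0!] = √(1/3)
  +(−1)^1/∏(1,0,0,0,1,0)! = -1  (running -1)
⟨..|..⟩ = √(1/3)·(-1) = -0.577350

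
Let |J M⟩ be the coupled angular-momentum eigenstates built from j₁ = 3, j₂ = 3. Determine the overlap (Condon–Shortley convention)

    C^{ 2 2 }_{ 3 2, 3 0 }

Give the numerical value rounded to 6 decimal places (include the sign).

√[5·4!2!2!/9! · 5!1!3!3!4!0!] = √(960/7)
  +(−1)^1/∏(1,3,0,2,2,0)! = -1/24  (running -1/24)
⟨..|..⟩ = √(960/7)·(-1/24) = -0.487950

−√(5/21) = -0.487950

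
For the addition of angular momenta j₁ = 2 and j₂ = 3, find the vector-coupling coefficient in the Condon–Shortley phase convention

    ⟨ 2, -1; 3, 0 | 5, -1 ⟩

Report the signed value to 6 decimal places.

triangle: 0!*4!*6!/11! = 17280/39916800
(j±m)!: 1!*3!*3!*3!*4!*6! = 3732480
prefactor² = (2J+1)*Δ*N² = 124416/7
  k=0: +1/(0!*0!*3!*3!*1!*3!) = 1/216
Σ = 1/216  ⇒  CG² = 124416/7*1/216² = 8/21
CG = +√(8/21) = +0.617213

+√(8/21) = +0.617213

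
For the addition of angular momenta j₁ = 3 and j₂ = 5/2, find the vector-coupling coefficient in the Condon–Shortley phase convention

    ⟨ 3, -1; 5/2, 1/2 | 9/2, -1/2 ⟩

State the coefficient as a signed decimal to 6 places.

√[10·1!5!4!/11! · 2!4!3!2!4!5!] = √(92160/77)
  +(−1)^0/∏(0,1,4,3,1,1)! = 1/144  (running 1/144)
  +(−1)^1/∏(1,0,3,2,2,2)! = -1/48  (running -1/72)
⟨..|..⟩ = √(92160/77)·(-1/72) = -0.480500

−√(160/693) = -0.480500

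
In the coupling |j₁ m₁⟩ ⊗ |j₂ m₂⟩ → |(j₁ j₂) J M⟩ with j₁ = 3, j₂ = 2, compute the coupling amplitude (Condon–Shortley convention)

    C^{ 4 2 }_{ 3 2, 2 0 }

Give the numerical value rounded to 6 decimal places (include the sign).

+√(12/35) = +0.585540

j₁+j₂−J=1  J+j₁−j₂=5  J−j₁+j₂=3  j₁+j₂+J+1=10
(j₁±m₁, j₂±m₂, J±M) = (5,1,2,2,6,2)
P² = 8640/7
sum k=0..1:
  [0] +1/48 = 1/48
  [1] −1/240 = -1/240
S = 1/60
C² = P²·S² = 12/35 ; C = +0.585540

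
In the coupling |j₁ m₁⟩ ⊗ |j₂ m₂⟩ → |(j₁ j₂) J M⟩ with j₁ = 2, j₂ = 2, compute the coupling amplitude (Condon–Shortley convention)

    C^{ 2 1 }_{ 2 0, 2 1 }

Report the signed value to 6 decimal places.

−√(1/14) = -0.267261

j₁+j₂−J=2  J+j₁−j₂=2  J−j₁+j₂=2  j₁+j₂+J+1=7
(j₁±m₁, j₂±m₂, J±M) = (2,2,3,1,3,1)
P² = 8/7
sum k=1..2:
  [1] −1/2 = -1/2
  [2] +1/4 = 1/4
S = -1/4
C² = P²·S² = 1/14 ; C = -0.267261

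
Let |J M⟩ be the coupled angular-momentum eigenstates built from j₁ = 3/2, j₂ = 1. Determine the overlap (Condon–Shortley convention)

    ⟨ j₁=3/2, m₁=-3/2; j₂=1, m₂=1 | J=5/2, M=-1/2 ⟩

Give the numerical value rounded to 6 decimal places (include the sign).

+0.316228  (= +√(1/10))

triangle: 0!*3!*2!/6! = 12/720
(j±m)!: 0!*3!*2!*0!*2!*3! = 144
prefactor² = (2J+1)*Δ*N² = 72/5
  k=0: +1/(0!*0!*3!*2!*0!*0!) = 1/12
Σ = 1/12  ⇒  CG² = 72/5*1/12² = 1/10
CG = +√(1/10) = +0.316228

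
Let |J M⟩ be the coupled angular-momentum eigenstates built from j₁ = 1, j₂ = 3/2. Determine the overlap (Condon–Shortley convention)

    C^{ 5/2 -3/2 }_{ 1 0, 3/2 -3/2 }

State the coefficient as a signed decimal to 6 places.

triangle: 0!×2!×3!/6! = 12/720
(j±m)!: 1!×1!×0!×3!×1!×4! = 144
prefactor² = (2J+1)×Δ×N² = 72/5
  k=0: +1/(0!×0!×1!×0!×1!×3!) = 1/6
Σ = 1/6  ⇒  CG² = 72/5×1/6² = 2/5
CG = +√(2/5) = +0.632456

+√(2/5) ≈ +0.632456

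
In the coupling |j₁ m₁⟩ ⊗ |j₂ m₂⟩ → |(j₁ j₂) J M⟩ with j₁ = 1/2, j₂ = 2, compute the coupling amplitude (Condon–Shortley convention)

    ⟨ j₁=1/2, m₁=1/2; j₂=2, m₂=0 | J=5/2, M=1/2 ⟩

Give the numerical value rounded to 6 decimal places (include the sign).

√[6·0!1!4!/6! · 1!0!2!2!3!2!] = √(48/5)
  +(−1)^0/∏(0,0,0,2,1,2)! = 1/4  (running 1/4)
⟨..|..⟩ = √(48/5)·(1/4) = +0.774597

+√(3/5) ≈ +0.774597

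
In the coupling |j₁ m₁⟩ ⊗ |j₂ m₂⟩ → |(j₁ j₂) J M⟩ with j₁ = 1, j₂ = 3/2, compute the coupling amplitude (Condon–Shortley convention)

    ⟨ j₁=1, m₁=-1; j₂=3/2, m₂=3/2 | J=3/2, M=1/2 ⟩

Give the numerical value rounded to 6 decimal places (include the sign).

j₁+j₂−J=1  J+j₁−j₂=1  J−j₁+j₂=2  j₁+j₂+J+1=5
(j₁±m₁, j₂±m₂, J±M) = (0,2,3,0,2,1)
P² = 8/5
sum k=1..1:
  [1] −1/2 = -1/2
S = -1/2
C² = P²·S² = 2/5 ; C = -0.632456

-0.632456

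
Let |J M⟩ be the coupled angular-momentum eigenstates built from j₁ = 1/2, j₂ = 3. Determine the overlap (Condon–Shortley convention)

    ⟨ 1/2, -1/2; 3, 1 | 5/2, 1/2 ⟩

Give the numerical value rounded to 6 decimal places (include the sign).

triangle: 1!·0!·5!/7! = 120/5040
(j±m)!: 0!·1!·4!·2!·3!·2! = 576
prefactor² = (2J+1)·Δ·N² = 576/7
  k=1: −1/(1!·0!·0!·3!·0!·2!) = -1/12
Σ = -1/12  ⇒  CG² = 576/7·(-1/12)² = 4/7
CG = −√(4/7) = -0.755929

−√(4/7) = -0.755929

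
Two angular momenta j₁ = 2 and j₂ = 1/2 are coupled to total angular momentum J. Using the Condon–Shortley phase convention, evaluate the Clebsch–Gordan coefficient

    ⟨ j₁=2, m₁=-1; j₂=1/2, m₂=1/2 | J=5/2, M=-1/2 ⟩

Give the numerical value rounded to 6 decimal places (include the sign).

+0.632456

j₁+j₂−J=0  J+j₁−j₂=4  J−j₁+j₂=1  j₁+j₂+J+1=6
(j₁±m₁, j₂±m₂, J±M) = (1,3,1,0,2,3)
P² = 72/5
sum k=0..0:
  [0] +1/6 = 1/6
S = 1/6
C² = P²·S² = 2/5 ; C = +0.632456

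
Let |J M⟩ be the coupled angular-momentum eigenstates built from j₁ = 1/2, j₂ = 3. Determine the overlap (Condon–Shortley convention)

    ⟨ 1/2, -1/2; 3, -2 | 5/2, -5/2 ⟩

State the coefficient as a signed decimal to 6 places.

-0.377964

j₁+j₂−J=1  J+j₁−j₂=0  J−j₁+j₂=5  j₁+j₂+J+1=7
(j₁±m₁, j₂±m₂, J±M) = (0,1,1,5,0,5)
P² = 14400/7
sum k=1..1:
  [1] −1/120 = -1/120
S = -1/120
C² = P²·S² = 1/7 ; C = -0.377964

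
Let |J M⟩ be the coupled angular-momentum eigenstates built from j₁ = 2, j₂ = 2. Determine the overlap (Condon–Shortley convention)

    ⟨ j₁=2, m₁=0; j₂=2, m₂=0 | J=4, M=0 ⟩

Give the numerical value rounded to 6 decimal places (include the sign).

+√(18/35) = +0.717137

j₁+j₂−J=0  J+j₁−j₂=4  J−j₁+j₂=4  j₁+j₂+J+1=9
(j₁±m₁, j₂±m₂, J±M) = (2,2,2,2,4,4)
P² = 4608/35
sum k=0..0:
  [0] +1/16 = 1/16
S = 1/16
C² = P²·S² = 18/35 ; C = +0.717137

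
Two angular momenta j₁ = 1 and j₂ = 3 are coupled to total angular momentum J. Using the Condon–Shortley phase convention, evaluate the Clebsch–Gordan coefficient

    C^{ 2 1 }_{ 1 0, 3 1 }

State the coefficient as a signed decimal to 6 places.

√[5·2!0!4!/7! · 1!1!4!2!3!1!] = √(96/7)
  +(−1)^1/∏(1,1,0,3,0,1)! = -1/6  (running -1/6)
⟨..|..⟩ = √(96/7)·(-1/6) = -0.617213

−√(8/21) = -0.617213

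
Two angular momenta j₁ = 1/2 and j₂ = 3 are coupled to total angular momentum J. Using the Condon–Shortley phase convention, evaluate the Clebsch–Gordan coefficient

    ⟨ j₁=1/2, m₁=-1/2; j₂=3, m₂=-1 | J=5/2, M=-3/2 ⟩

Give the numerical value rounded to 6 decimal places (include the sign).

-0.534522

triangle: 1!·0!·5!/7! = 120/5040
(j±m)!: 0!·1!·2!·4!·1!·4! = 1152
prefactor² = (2J+1)·Δ·N² = 1152/7
  k=1: −1/(1!·0!·0!·1!·0!·4!) = -1/24
Σ = -1/24  ⇒  CG² = 1152/7·(-1/24)² = 2/7
CG = −√(2/7) = -0.534522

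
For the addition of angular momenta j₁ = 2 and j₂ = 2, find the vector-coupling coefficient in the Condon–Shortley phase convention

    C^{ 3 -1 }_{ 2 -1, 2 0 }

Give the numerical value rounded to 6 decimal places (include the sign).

-0.447214  (= −√(1/5))

√[7·1!3!3!/8! · 1!3!2!2!2!4!] = √(36/5)
  +(−1)^0/∏(0,1,3,2,0,1)! = 1/12  (running 1/12)
  +(−1)^1/∏(1,0,2,1,1,2)! = -1/4  (running -1/6)
⟨..|..⟩ = √(36/5)·(-1/6) = -0.447214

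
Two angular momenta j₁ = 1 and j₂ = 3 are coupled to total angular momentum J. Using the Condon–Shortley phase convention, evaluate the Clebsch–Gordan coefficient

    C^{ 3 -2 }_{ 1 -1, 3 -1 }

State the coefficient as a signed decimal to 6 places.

-0.645497  (= −√(5/12))

√[7·1!1!5!/8! · 0!2!2!4!1!5!] = √(240)
  +(−1)^1/∏(1,0,1,1,0,4)! = -1/24  (running -1/24)
⟨..|..⟩ = √(240)·(-1/24) = -0.645497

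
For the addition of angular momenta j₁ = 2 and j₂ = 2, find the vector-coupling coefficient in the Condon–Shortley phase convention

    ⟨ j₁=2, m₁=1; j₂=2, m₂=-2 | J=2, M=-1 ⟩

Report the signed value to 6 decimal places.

j₁+j₂−J=2  J+j₁−j₂=2  J−j₁+j₂=2  j₁+j₂+J+1=7
(j₁±m₁, j₂±m₂, J±M) = (3,1,0,4,1,3)
P² = 48/7
sum k=0..0:
  [0] +1/4 = 1/4
S = 1/4
C² = P²·S² = 3/7 ; C = +0.654654

+√(3/7) = +0.654654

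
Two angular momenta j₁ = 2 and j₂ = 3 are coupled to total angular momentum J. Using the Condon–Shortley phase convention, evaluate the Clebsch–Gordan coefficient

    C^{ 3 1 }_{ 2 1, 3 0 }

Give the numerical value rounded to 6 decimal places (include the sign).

-0.182574

√[7·2!2!4!/9! · 3!1!3!3!4!2!] = √(96/5)
  +(−1)^0/∏(0,2,1,3,1,1)! = 1/12  (running 1/12)
  +(−1)^1/∏(1,1,0,2,2,2)! = -1/8  (running -1/24)
⟨..|..⟩ = √(96/5)·(-1/24) = -0.182574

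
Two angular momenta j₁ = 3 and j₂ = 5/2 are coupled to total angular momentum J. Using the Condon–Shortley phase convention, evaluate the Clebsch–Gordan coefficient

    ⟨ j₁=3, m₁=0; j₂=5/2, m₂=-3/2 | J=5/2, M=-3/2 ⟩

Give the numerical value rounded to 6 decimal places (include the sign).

triangle: 3!×3!×2!/9! = 72/362880
(j±m)!: 3!×3!×1!×4!×1!×4! = 20736
prefactor² = (2J+1)×Δ×N² = 864/35
  k=0: +1/(0!×3!×3!×1!×0!×1!) = 1/36
  k=1: −1/(1!×2!×2!×0!×1!×2!) = -1/8
Σ = -7/72  ⇒  CG² = 864/35×(-7/72)² = 7/30
CG = −√(7/30) = -0.483046

−√(7/30) ≈ -0.483046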